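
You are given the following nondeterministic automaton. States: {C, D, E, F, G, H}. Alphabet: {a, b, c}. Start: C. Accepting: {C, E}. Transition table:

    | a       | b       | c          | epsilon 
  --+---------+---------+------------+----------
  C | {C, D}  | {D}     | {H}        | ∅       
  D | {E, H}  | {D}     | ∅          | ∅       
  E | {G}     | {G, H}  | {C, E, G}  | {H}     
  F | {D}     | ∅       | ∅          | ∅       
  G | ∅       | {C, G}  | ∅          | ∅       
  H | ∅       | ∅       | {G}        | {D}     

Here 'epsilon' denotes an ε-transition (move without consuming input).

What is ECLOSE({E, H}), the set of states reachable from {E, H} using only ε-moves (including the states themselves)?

{D, E, H}

Begin with {E, H}.
ε-move H → D; add D.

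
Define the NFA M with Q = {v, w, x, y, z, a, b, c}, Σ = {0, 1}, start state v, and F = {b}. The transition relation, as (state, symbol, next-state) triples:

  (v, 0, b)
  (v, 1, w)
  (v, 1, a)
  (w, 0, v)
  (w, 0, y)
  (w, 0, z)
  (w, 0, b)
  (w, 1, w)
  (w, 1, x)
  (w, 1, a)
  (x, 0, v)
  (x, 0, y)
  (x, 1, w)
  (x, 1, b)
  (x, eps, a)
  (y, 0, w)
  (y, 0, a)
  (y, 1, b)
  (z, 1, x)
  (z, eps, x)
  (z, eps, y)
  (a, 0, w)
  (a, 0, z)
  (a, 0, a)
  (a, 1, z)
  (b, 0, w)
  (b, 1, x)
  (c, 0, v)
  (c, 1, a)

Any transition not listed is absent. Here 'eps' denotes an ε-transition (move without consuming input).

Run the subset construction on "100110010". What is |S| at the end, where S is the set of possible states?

Start in {v}.
Read '1': v→{w, a}; now {w, a}.
Read '0': w→{v, y, z, b}, a→{w, z, a}; union {v, w, y, z, a, b}; ε-closure = {v, w, x, y, z, a, b}.
Read '0': v→{b}, w→{v, y, z, b}, x→{v, y}, y→{w, a}, z→∅, a→{w, z, a}, b→{w}; union {v, w, y, z, a, b}; ε-closure = {v, w, x, y, z, a, b}.
Read '1': v→{w, a}, w→{w, x, a}, x→{w, b}, y→{b}, z→{x}, a→{z}, b→{x}; union {w, x, z, a, b}; ε-closure = {w, x, y, z, a, b}.
Read '1': w→{w, x, a}, x→{w, b}, y→{b}, z→{x}, a→{z}, b→{x}; union {w, x, z, a, b}; ε-closure = {w, x, y, z, a, b}.
Read '0': w→{v, y, z, b}, x→{v, y}, y→{w, a}, z→∅, a→{w, z, a}, b→{w}; union {v, w, y, z, a, b}; ε-closure = {v, w, x, y, z, a, b}.
Read '0': v→{b}, w→{v, y, z, b}, x→{v, y}, y→{w, a}, z→∅, a→{w, z, a}, b→{w}; union {v, w, y, z, a, b}; ε-closure = {v, w, x, y, z, a, b}.
Read '1': v→{w, a}, w→{w, x, a}, x→{w, b}, y→{b}, z→{x}, a→{z}, b→{x}; union {w, x, z, a, b}; ε-closure = {w, x, y, z, a, b}.
Read '0': w→{v, y, z, b}, x→{v, y}, y→{w, a}, z→∅, a→{w, z, a}, b→{w}; union {v, w, y, z, a, b}; ε-closure = {v, w, x, y, z, a, b}.
That set has 7 states.

7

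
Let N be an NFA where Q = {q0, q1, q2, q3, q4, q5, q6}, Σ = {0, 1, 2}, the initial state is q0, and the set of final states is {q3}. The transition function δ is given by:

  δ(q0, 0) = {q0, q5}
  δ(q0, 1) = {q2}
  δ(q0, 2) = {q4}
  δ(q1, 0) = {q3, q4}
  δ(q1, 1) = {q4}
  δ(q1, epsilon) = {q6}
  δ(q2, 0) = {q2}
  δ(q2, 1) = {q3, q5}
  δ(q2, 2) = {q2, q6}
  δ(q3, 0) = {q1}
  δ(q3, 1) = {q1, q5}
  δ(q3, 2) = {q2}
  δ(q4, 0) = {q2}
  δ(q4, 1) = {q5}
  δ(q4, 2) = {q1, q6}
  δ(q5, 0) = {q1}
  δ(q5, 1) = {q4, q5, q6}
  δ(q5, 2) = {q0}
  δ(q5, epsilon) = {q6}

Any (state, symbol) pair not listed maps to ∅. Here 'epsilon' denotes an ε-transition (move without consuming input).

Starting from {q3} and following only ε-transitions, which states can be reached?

{q3}

Begin with {q3}.
No ε-moves leave this set, so the closure equals the set itself.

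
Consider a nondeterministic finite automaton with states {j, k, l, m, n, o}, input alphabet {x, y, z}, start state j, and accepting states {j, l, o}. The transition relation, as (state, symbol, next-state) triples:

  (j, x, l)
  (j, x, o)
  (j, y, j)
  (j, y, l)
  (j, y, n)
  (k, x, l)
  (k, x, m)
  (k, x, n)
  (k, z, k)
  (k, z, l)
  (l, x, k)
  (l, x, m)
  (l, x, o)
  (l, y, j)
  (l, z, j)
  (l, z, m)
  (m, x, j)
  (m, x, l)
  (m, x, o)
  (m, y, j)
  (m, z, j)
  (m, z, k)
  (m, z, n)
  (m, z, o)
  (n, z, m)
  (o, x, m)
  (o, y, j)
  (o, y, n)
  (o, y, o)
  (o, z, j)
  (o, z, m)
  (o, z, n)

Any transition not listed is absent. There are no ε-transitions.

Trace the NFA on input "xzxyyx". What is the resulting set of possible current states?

Start in {j}.
Read 'x': {j} → {l, o}.
Read 'z': {l, o} → {j, m, n}.
Read 'x': {j, m, n} → {j, l, o}.
Read 'y': {j, l, o} → {j, l, n, o}.
Read 'y': {j, l, n, o} → {j, l, n, o}.
Read 'x': {j, l, n, o} → {k, l, m, o}.

{k, l, m, o}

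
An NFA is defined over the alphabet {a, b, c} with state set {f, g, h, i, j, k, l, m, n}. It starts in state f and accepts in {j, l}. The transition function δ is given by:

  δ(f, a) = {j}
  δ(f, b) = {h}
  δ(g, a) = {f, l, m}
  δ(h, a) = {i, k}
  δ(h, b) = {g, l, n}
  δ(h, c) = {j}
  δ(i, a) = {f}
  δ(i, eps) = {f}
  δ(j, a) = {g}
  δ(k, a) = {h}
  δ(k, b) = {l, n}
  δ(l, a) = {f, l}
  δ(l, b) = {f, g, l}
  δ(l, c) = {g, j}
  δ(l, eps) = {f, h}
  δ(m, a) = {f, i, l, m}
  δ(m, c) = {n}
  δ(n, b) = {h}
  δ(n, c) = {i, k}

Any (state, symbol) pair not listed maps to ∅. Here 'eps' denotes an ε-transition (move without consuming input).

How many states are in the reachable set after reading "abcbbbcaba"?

Start in {f}.
Read 'a': {f} → {j}.
Read 'b': {j} → ∅.
The set is empty and remains empty for the remaining 8 symbols.
That set has 0 states.

0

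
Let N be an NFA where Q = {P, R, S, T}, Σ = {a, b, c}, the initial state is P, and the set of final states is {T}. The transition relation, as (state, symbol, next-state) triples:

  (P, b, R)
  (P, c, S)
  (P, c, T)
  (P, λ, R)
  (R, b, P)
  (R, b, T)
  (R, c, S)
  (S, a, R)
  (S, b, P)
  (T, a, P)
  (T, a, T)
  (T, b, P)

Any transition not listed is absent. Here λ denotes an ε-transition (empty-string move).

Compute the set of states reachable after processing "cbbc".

{S, T}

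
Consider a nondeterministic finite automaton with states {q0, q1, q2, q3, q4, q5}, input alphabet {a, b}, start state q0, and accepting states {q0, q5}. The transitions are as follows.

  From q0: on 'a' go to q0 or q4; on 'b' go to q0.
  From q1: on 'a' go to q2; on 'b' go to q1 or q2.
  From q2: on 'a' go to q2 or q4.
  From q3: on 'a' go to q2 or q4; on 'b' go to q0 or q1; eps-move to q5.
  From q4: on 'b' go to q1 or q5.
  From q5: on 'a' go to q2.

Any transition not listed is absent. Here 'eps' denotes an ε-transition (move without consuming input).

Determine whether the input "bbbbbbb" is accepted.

Start in {q0}.
Read 'b': q0→{q0}; now {q0}.
Read 'b': q0→{q0}; now {q0}.
Read 'b': q0→{q0}; now {q0}.
Read 'b': q0→{q0}; now {q0}.
Read 'b': q0→{q0}; now {q0}.
Read 'b': q0→{q0}; now {q0}.
Read 'b': q0→{q0}; now {q0}.
The final set {q0} contains the accepting state q0.

Yes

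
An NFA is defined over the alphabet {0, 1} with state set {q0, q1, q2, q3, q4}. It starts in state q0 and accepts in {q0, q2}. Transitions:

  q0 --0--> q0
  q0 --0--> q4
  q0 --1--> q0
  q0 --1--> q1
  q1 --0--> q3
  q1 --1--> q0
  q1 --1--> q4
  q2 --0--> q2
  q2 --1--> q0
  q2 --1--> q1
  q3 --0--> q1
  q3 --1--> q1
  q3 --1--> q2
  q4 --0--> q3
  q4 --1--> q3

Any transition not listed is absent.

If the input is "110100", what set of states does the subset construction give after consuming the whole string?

{q0, q1, q2, q3, q4}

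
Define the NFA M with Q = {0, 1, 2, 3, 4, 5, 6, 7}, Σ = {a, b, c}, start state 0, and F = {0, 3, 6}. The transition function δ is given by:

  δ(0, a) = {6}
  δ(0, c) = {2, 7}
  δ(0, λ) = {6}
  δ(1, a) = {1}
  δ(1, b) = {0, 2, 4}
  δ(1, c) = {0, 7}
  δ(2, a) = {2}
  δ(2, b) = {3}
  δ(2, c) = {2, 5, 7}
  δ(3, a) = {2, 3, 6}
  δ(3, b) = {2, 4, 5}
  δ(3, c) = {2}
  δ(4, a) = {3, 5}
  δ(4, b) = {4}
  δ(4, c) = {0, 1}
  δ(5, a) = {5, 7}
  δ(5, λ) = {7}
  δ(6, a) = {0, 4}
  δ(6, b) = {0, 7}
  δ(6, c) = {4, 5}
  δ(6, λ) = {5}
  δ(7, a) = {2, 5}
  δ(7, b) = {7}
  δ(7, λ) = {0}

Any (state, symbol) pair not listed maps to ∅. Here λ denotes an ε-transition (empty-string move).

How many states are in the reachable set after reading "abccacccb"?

7

Start: ε-closure({0}) = {0, 5, 6, 7}.
Read 'a': {0, 5, 6, 7} → {0, 2, 4, 5, 6, 7}.
Read 'b': {0, 2, 4, 5, 6, 7} → {0, 3, 4, 5, 6, 7}.
Read 'c': {0, 3, 4, 5, 6, 7} → {0, 1, 2, 4, 5, 6, 7}.
Read 'c': {0, 1, 2, 4, 5, 6, 7} → {0, 1, 2, 4, 5, 6, 7}.
Read 'a': {0, 1, 2, 4, 5, 6, 7} → {0, 1, 2, 3, 4, 5, 6, 7}.
Read 'c': {0, 1, 2, 3, 4, 5, 6, 7} → {0, 1, 2, 4, 5, 6, 7}.
Read 'c': {0, 1, 2, 4, 5, 6, 7} → {0, 1, 2, 4, 5, 6, 7}.
Read 'c': {0, 1, 2, 4, 5, 6, 7} → {0, 1, 2, 4, 5, 6, 7}.
Read 'b': {0, 1, 2, 4, 5, 6, 7} → {0, 2, 3, 4, 5, 6, 7}.
That set has 7 states.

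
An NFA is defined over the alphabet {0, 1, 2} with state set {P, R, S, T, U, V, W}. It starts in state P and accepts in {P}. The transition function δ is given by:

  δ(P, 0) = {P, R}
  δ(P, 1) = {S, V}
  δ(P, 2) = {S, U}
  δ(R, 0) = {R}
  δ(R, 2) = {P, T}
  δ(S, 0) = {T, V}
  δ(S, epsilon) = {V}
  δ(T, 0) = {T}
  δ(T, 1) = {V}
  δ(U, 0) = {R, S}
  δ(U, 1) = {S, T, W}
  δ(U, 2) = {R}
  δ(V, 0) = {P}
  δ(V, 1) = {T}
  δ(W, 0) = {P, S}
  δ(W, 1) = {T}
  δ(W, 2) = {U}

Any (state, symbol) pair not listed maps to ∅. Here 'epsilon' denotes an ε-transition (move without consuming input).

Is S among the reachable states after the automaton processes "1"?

Yes

Start in {P}.
Read '1': P→{S, V}; now {S, V}.
State S is in {S, V}.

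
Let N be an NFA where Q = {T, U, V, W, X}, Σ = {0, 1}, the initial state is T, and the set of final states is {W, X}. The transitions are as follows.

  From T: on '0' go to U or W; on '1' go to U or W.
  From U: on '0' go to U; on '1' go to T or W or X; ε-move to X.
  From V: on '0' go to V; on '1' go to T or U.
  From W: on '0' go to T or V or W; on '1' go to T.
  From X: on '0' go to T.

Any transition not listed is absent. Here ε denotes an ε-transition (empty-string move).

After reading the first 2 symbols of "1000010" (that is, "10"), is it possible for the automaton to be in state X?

Start in {T}.
Read '1': T→{U, W}; union {U, W}; ε-closure = {U, W, X}.
Read '0': U→{U}, W→{T, V, W}, X→{T}; union {T, U, V, W}; ε-closure = {T, U, V, W, X}.
State X is in {T, U, V, W, X}.

Yes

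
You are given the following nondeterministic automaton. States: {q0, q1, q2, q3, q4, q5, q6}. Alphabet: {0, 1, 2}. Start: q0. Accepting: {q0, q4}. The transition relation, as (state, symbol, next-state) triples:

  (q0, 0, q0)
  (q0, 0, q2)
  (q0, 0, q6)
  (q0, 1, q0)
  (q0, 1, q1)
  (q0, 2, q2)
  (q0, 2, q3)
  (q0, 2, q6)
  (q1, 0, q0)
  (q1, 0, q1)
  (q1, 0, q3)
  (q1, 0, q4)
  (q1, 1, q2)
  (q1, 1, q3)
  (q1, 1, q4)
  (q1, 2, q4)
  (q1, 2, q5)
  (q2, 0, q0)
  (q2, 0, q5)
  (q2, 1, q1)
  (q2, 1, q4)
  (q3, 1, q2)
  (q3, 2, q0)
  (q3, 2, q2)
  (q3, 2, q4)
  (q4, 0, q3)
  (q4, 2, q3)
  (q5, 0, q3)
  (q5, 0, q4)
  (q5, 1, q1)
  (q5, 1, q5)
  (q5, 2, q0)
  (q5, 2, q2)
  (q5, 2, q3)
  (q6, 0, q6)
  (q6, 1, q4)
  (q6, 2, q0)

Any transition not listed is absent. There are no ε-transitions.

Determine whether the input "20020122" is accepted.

Yes

Start in {q0}.
Read '2': q0→{q2, q3, q6}; now {q2, q3, q6}.
Read '0': q2→{q0, q5}, q3→∅, q6→{q6}; now {q0, q5, q6}.
Read '0': q0→{q0, q2, q6}, q5→{q3, q4}, q6→{q6}; now {q0, q2, q3, q4, q6}.
Read '2': q0→{q2, q3, q6}, q2→∅, q3→{q0, q2, q4}, q4→{q3}, q6→{q0}; now {q0, q2, q3, q4, q6}.
Read '0': q0→{q0, q2, q6}, q2→{q0, q5}, q3→∅, q4→{q3}, q6→{q6}; now {q0, q2, q3, q5, q6}.
Read '1': q0→{q0, q1}, q2→{q1, q4}, q3→{q2}, q5→{q1, q5}, q6→{q4}; now {q0, q1, q2, q4, q5}.
Read '2': q0→{q2, q3, q6}, q1→{q4, q5}, q2→∅, q4→{q3}, q5→{q0, q2, q3}; now {q0, q2, q3, q4, q5, q6}.
Read '2': q0→{q2, q3, q6}, q2→∅, q3→{q0, q2, q4}, q4→{q3}, q5→{q0, q2, q3}, q6→{q0}; now {q0, q2, q3, q4, q6}.
The final set {q0, q2, q3, q4, q6} contains the accepting states q0, q4.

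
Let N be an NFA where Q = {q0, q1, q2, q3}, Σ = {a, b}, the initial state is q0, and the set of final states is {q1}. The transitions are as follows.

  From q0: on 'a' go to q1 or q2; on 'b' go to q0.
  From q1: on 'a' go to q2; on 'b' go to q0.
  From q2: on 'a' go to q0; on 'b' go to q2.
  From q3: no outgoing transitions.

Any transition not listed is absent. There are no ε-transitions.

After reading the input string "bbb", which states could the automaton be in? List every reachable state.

{q0}

Start in {q0}.
Read 'b': {q0} → {q0}.
Read 'b': {q0} → {q0}.
Read 'b': {q0} → {q0}.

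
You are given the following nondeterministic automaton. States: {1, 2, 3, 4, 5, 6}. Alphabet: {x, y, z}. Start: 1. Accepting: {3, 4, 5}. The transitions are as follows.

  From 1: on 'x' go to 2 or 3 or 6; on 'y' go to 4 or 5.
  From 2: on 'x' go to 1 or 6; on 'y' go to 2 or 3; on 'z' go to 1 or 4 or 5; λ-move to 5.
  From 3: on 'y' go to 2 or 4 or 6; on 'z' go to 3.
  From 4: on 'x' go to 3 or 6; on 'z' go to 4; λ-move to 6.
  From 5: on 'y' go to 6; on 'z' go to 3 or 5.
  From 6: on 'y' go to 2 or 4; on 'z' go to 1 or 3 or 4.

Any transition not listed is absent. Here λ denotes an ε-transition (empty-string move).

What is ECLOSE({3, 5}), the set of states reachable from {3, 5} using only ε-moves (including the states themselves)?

{3, 5}

Begin with {3, 5}.
No ε-moves leave this set, so the closure equals the set itself.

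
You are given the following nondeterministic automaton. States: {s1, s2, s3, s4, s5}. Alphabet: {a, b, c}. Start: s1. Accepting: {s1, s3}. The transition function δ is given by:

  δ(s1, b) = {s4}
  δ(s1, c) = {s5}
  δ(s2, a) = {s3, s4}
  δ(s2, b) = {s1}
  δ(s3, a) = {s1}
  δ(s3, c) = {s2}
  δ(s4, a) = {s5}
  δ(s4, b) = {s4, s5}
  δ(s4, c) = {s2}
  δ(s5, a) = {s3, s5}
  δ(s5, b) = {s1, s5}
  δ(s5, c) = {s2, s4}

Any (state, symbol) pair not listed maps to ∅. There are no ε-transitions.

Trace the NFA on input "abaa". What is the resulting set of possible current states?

∅

Start in {s1}.
Read 'a': s1→∅; now ∅.
The set is empty and remains empty for the remaining 3 symbols.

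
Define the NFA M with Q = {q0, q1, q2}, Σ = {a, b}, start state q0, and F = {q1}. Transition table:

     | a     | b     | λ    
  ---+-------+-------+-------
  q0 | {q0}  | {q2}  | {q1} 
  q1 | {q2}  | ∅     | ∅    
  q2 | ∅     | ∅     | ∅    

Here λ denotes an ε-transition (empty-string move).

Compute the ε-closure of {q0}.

{q0, q1}

Begin with {q0}.
ε-move q0 → q1; add q1.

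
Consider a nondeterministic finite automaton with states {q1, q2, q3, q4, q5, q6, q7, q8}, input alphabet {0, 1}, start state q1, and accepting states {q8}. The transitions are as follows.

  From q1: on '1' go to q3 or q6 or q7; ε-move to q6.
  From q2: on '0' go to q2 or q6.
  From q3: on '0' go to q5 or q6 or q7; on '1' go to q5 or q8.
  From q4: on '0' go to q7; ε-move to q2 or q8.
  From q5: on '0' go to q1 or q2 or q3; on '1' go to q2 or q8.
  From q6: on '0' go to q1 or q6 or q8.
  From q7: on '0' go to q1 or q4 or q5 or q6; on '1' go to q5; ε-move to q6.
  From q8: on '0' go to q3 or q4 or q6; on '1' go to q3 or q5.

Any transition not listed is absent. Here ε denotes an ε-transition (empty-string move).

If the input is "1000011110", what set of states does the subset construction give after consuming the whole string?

{q1, q2, q3, q4, q5, q6, q7, q8}

Start: ε-closure({q1}) = {q1, q6}.
Read '1': q1→{q3, q6, q7}, q6→∅; now {q3, q6, q7}.
Read '0': q3→{q5, q6, q7}, q6→{q1, q6, q8}, q7→{q1, q4, q5, q6}; union {q1, q4, q5, q6, q7, q8}; ε-closure = {q1, q2, q4, q5, q6, q7, q8}.
Read '0': q1→∅, q2→{q2, q6}, q4→{q7}, q5→{q1, q2, q3}, q6→{q1, q6, q8}, q7→{q1, q4, q5, q6}, q8→{q3, q4, q6}; now {q1, q2, q3, q4, q5, q6, q7, q8}.
Read '0': q1→∅, q2→{q2, q6}, q3→{q5, q6, q7}, q4→{q7}, q5→{q1, q2, q3}, q6→{q1, q6, q8}, q7→{q1, q4, q5, q6}, q8→{q3, q4, q6}; now {q1, q2, q3, q4, q5, q6, q7, q8}.
Read '0': q1→∅, q2→{q2, q6}, q3→{q5, q6, q7}, q4→{q7}, q5→{q1, q2, q3}, q6→{q1, q6, q8}, q7→{q1, q4, q5, q6}, q8→{q3, q4, q6}; now {q1, q2, q3, q4, q5, q6, q7, q8}.
Read '1': q1→{q3, q6, q7}, q2→∅, q3→{q5, q8}, q4→∅, q5→{q2, q8}, q6→∅, q7→{q5}, q8→{q3, q5}; now {q2, q3, q5, q6, q7, q8}.
Read '1': q2→∅, q3→{q5, q8}, q5→{q2, q8}, q6→∅, q7→{q5}, q8→{q3, q5}; now {q2, q3, q5, q8}.
Read '1': q2→∅, q3→{q5, q8}, q5→{q2, q8}, q8→{q3, q5}; now {q2, q3, q5, q8}.
Read '1': q2→∅, q3→{q5, q8}, q5→{q2, q8}, q8→{q3, q5}; now {q2, q3, q5, q8}.
Read '0': q2→{q2, q6}, q3→{q5, q6, q7}, q5→{q1, q2, q3}, q8→{q3, q4, q6}; union {q1, q2, q3, q4, q5, q6, q7}; ε-closure = {q1, q2, q3, q4, q5, q6, q7, q8}.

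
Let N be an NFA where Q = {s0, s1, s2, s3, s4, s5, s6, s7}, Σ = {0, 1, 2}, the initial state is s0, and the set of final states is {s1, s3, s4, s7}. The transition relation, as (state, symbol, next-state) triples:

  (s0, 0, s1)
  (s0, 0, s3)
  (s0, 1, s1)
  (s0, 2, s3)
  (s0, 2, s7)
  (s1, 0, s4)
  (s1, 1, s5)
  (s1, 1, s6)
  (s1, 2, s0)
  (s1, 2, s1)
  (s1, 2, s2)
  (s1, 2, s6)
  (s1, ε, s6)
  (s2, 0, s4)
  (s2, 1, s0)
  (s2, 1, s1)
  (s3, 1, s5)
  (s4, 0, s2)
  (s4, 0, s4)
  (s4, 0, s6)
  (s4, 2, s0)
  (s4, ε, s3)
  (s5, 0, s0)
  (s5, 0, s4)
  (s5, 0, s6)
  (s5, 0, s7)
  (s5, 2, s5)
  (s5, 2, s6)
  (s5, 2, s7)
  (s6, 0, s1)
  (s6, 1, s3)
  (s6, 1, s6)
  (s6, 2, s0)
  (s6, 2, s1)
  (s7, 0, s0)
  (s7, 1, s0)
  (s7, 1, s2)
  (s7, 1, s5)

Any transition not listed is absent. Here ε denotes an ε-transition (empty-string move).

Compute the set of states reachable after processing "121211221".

{s0, s1, s2, s3, s5, s6}

Start in {s0}.
Read '1': {s0} → {s1, s6}.
Read '2': {s1, s6} → {s0, s1, s2, s6}.
Read '1': {s0, s1, s2, s6} → {s0, s1, s3, s5, s6}.
Read '2': {s0, s1, s3, s5, s6} → {s0, s1, s2, s3, s5, s6, s7}.
Read '1': {s0, s1, s2, s3, s5, s6, s7} → {s0, s1, s2, s3, s5, s6}.
Read '1': {s0, s1, s2, s3, s5, s6} → {s0, s1, s3, s5, s6}.
Read '2': {s0, s1, s3, s5, s6} → {s0, s1, s2, s3, s5, s6, s7}.
Read '2': {s0, s1, s2, s3, s5, s6, s7} → {s0, s1, s2, s3, s5, s6, s7}.
Read '1': {s0, s1, s2, s3, s5, s6, s7} → {s0, s1, s2, s3, s5, s6}.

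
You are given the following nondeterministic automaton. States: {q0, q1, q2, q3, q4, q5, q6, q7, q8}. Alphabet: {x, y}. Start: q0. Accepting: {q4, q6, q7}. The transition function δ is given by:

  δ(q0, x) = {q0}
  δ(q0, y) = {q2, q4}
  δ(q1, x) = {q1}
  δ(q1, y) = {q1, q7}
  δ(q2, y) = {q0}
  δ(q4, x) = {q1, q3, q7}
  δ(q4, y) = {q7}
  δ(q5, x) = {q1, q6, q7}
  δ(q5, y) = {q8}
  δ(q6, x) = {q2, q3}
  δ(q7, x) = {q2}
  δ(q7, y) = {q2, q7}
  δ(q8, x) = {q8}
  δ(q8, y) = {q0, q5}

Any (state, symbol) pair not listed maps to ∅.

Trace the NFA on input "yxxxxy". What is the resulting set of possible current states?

{q1, q7}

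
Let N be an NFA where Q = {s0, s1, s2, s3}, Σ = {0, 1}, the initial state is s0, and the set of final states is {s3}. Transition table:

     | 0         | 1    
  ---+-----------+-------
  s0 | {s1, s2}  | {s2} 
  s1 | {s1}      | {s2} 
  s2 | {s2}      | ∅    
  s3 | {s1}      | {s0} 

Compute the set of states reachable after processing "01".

{s2}

Start in {s0}.
Read '0': {s0} → {s1, s2}.
Read '1': {s1, s2} → {s2}.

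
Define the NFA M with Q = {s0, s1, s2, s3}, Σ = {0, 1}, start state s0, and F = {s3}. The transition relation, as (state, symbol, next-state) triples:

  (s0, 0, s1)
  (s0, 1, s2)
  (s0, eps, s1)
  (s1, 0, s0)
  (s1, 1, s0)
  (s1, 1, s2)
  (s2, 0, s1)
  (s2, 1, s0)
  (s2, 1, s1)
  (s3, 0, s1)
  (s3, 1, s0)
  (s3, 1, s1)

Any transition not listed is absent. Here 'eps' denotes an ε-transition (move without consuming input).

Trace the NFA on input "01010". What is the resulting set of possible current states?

{s0, s1}

Start: ε-closure({s0}) = {s0, s1}.
Read '0': s0→{s1}, s1→{s0}; now {s0, s1}.
Read '1': s0→{s2}, s1→{s0, s2}; union {s0, s2}; ε-closure = {s0, s1, s2}.
Read '0': s0→{s1}, s1→{s0}, s2→{s1}; now {s0, s1}.
Read '1': s0→{s2}, s1→{s0, s2}; union {s0, s2}; ε-closure = {s0, s1, s2}.
Read '0': s0→{s1}, s1→{s0}, s2→{s1}; now {s0, s1}.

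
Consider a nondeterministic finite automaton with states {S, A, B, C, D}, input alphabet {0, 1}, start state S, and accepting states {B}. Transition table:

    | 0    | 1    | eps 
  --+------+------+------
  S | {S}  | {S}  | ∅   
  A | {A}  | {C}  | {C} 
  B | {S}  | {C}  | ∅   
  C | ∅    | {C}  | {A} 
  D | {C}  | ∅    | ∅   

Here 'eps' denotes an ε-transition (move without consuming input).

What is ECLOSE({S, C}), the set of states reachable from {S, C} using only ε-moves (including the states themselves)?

{S, A, C}

Begin with {S, C}.
ε-move C → A; add A.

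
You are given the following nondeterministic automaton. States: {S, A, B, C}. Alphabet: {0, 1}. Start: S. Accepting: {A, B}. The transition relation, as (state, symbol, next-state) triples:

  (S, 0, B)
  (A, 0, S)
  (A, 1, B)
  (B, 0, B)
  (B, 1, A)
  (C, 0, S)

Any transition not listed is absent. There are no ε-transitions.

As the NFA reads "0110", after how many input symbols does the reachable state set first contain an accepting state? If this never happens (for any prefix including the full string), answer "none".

Start in {S}.
Read '0': {S} → {B}.
None of the earlier sets intersect F, but {B} does.

1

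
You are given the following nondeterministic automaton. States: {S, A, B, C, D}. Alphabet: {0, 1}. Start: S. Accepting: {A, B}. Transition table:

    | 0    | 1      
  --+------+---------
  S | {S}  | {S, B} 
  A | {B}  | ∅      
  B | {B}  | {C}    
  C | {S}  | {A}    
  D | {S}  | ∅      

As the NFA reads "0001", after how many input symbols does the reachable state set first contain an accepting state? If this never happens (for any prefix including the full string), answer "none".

4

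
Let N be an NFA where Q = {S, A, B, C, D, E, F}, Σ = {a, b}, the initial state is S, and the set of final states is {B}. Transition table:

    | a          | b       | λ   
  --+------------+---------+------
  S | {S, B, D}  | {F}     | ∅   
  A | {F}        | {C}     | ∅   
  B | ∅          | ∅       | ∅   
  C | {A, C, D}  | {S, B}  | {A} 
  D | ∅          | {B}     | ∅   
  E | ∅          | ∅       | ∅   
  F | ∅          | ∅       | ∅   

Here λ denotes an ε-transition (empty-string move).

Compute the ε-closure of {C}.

Begin with {C}.
ε-move C → A; add A.

{A, C}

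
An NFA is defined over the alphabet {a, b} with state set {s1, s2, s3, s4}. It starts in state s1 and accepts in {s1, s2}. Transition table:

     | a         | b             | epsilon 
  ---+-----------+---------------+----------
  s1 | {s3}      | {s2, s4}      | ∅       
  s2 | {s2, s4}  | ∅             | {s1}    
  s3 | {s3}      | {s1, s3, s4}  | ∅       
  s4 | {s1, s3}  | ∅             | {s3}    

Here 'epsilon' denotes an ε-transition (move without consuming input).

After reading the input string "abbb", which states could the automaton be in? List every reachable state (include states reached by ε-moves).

Start in {s1}.
Read 'a': s1→{s3}; now {s3}.
Read 'b': s3→{s1, s3, s4}; now {s1, s3, s4}.
Read 'b': s1→{s2, s4}, s3→{s1, s3, s4}, s4→∅; now {s1, s2, s3, s4}.
Read 'b': s1→{s2, s4}, s2→∅, s3→{s1, s3, s4}, s4→∅; now {s1, s2, s3, s4}.

{s1, s2, s3, s4}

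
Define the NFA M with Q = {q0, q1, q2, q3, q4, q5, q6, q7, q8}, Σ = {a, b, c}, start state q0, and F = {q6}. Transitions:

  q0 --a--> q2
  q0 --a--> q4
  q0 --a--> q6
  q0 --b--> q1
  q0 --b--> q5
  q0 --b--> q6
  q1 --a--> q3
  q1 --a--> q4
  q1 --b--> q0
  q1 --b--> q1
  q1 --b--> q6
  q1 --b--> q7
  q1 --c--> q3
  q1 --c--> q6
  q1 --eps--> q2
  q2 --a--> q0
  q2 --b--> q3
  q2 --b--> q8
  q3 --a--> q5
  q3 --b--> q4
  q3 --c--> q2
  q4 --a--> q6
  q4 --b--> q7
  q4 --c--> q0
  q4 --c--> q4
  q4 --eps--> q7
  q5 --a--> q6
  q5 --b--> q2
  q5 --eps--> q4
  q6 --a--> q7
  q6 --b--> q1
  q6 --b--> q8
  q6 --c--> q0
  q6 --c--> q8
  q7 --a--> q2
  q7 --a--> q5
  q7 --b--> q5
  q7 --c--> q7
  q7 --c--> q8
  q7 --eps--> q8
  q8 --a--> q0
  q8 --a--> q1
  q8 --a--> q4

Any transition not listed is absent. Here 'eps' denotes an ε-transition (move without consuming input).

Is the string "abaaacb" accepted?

Yes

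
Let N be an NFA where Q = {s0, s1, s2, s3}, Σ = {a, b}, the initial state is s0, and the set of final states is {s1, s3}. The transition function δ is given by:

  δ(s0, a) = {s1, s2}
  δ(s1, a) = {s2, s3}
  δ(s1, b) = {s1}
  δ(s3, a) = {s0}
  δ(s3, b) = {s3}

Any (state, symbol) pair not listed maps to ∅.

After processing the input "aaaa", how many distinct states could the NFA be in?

2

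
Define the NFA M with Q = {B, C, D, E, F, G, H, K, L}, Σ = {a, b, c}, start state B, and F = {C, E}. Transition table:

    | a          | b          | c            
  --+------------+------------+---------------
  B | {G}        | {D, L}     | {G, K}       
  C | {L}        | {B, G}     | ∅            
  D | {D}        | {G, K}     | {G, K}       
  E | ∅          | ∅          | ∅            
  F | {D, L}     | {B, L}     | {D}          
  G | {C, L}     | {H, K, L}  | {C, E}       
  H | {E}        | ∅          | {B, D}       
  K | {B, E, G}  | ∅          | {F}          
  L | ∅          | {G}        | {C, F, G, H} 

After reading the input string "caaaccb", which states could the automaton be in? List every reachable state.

{B, D, G, K, L}

Start in {B}.
Read 'c': B→{G, K}; now {G, K}.
Read 'a': G→{C, L}, K→{B, E, G}; now {B, C, E, G, L}.
Read 'a': B→{G}, C→{L}, E→∅, G→{C, L}, L→∅; now {C, G, L}.
Read 'a': C→{L}, G→{C, L}, L→∅; now {C, L}.
Read 'c': C→∅, L→{C, F, G, H}; now {C, F, G, H}.
Read 'c': C→∅, F→{D}, G→{C, E}, H→{B, D}; now {B, C, D, E}.
Read 'b': B→{D, L}, C→{B, G}, D→{G, K}, E→∅; now {B, D, G, K, L}.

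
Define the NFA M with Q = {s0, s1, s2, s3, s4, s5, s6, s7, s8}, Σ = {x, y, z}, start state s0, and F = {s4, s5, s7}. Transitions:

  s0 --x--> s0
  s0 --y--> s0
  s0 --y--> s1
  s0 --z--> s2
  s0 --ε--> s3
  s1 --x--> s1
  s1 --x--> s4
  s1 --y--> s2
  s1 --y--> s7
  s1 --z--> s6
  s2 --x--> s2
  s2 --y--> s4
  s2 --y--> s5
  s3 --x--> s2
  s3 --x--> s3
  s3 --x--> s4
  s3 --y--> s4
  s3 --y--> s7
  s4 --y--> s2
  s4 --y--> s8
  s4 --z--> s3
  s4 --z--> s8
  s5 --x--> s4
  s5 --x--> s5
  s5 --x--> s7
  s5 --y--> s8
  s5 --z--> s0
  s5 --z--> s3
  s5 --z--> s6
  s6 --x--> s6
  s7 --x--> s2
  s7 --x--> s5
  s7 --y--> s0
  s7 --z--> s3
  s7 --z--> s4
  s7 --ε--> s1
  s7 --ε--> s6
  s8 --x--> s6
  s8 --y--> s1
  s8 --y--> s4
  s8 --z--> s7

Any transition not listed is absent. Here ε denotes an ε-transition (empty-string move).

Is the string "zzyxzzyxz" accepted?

No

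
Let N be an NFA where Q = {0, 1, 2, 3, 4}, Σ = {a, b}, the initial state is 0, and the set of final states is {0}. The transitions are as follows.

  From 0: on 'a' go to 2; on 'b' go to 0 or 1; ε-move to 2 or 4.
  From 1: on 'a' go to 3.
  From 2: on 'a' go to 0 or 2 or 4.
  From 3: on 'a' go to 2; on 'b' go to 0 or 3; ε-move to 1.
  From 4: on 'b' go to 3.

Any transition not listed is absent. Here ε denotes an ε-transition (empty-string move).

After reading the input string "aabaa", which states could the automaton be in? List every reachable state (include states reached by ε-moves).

Start: ε-closure({0}) = {0, 2, 4}.
Read 'a': {0, 2, 4} → {0, 2, 4}.
Read 'a': {0, 2, 4} → {0, 2, 4}.
Read 'b': {0, 2, 4} → {0, 1, 2, 3, 4}.
Read 'a': {0, 1, 2, 3, 4} → {0, 1, 2, 3, 4}.
Read 'a': {0, 1, 2, 3, 4} → {0, 1, 2, 3, 4}.

{0, 1, 2, 3, 4}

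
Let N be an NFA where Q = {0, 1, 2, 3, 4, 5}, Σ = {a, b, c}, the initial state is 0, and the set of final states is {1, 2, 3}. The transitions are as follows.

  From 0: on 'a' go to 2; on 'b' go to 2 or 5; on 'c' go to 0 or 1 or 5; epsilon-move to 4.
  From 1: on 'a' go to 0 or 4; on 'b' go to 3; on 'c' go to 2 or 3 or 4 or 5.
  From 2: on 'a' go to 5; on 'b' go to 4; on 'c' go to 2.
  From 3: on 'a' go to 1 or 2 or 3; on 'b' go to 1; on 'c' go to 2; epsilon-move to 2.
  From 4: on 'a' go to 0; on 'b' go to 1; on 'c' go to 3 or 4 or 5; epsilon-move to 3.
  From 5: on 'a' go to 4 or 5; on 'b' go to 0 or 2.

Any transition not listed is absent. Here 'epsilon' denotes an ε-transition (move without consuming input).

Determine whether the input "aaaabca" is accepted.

Yes

Start: ε-closure({0}) = {0, 2, 3, 4}.
Read 'a': 0→{2}, 2→{5}, 3→{1, 2, 3}, 4→{0}; union {0, 1, 2, 3, 5}; ε-closure = {0, 1, 2, 3, 4, 5}.
Read 'a': 0→{2}, 1→{0, 4}, 2→{5}, 3→{1, 2, 3}, 4→{0}, 5→{4, 5}; now {0, 1, 2, 3, 4, 5}.
Read 'a': 0→{2}, 1→{0, 4}, 2→{5}, 3→{1, 2, 3}, 4→{0}, 5→{4, 5}; now {0, 1, 2, 3, 4, 5}.
Read 'a': 0→{2}, 1→{0, 4}, 2→{5}, 3→{1, 2, 3}, 4→{0}, 5→{4, 5}; now {0, 1, 2, 3, 4, 5}.
Read 'b': 0→{2, 5}, 1→{3}, 2→{4}, 3→{1}, 4→{1}, 5→{0, 2}; now {0, 1, 2, 3, 4, 5}.
Read 'c': 0→{0, 1, 5}, 1→{2, 3, 4, 5}, 2→{2}, 3→{2}, 4→{3, 4, 5}, 5→∅; now {0, 1, 2, 3, 4, 5}.
Read 'a': 0→{2}, 1→{0, 4}, 2→{5}, 3→{1, 2, 3}, 4→{0}, 5→{4, 5}; now {0, 1, 2, 3, 4, 5}.
The final set {0, 1, 2, 3, 4, 5} contains the accepting states 1, 2, 3.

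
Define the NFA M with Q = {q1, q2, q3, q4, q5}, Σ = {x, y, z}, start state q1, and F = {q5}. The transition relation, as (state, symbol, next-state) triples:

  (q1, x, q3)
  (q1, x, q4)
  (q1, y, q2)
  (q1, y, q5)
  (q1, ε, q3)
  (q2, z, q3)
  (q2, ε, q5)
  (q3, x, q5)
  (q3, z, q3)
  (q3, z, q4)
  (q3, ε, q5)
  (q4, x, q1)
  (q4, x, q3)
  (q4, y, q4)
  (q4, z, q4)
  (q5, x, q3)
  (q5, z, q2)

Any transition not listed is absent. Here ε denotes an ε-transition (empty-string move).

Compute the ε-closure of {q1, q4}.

{q1, q3, q4, q5}

Begin with {q1, q4}.
ε-move q1 → q3; add q3.
ε-move q3 → q5; add q5.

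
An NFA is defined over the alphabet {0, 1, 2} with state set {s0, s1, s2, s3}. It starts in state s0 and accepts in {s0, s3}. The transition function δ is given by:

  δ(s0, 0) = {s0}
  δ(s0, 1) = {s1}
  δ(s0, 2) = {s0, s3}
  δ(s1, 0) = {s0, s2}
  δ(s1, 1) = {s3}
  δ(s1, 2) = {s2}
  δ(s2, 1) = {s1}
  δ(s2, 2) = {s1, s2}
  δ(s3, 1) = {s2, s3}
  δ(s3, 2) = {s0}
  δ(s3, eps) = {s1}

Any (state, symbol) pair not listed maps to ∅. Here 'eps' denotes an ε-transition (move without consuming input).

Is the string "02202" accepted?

Yes

Start in {s0}.
Read '0': {s0} → {s0}.
Read '2': {s0} → {s0, s1, s3}.
Read '2': {s0, s1, s3} → {s0, s1, s2, s3}.
Read '0': {s0, s1, s2, s3} → {s0, s2}.
Read '2': {s0, s2} → {s0, s1, s2, s3}.
The final set {s0, s1, s2, s3} contains the accepting states s0, s3.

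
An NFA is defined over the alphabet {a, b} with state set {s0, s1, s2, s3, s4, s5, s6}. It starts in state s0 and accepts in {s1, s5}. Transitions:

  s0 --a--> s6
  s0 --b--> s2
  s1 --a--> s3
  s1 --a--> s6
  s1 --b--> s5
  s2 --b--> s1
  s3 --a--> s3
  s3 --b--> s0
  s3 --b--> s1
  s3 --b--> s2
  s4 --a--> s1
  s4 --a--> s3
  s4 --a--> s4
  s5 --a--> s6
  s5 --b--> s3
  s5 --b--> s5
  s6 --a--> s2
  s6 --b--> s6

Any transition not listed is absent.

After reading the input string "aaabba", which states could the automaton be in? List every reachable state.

∅

Start in {s0}.
Read 'a': s0→{s6}; now {s6}.
Read 'a': s6→{s2}; now {s2}.
Read 'a': s2→∅; now ∅.
The set is empty and remains empty for the remaining 3 symbols.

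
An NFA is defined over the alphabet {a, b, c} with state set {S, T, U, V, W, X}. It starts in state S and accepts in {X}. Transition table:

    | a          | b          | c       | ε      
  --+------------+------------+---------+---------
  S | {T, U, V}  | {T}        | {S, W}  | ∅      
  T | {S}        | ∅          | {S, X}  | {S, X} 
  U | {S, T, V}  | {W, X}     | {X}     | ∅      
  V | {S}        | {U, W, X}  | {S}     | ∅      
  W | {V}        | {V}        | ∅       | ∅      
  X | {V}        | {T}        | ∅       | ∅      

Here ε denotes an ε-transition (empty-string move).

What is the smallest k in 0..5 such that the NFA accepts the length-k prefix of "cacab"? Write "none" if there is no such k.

Start in {S}.
Read 'c': {S} → {S, W}.
Read 'a': {S, W} → {S, T, U, V, X}.
None of the earlier sets intersect F, but {S, T, U, V, X} does.

2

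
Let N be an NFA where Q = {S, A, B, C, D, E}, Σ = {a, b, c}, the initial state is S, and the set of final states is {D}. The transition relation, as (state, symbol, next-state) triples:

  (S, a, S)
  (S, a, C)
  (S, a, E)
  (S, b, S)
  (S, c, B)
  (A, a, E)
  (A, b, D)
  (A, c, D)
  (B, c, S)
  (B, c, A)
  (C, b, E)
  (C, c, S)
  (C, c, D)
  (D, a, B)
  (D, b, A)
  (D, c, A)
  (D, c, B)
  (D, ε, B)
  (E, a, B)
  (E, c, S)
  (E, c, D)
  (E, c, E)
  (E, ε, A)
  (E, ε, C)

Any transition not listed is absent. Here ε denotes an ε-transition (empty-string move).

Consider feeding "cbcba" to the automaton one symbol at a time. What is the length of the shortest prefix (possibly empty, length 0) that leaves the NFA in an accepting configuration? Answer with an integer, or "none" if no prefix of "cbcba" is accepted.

none

Start in {S}.
Read 'c': S→{B}; now {B}.
Read 'b': B→∅; now ∅.
The set is empty and remains empty for the remaining 3 symbols.
No reachable set along the way intersects F.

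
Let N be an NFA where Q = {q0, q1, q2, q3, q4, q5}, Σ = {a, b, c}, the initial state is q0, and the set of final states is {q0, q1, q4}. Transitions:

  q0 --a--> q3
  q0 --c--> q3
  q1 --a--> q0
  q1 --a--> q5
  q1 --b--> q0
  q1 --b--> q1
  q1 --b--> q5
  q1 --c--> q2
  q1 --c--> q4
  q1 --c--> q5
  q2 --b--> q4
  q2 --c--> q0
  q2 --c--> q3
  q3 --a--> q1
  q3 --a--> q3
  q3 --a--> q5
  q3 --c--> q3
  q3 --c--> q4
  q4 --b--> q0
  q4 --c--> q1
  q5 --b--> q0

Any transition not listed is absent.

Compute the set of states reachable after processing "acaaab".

{q0, q1, q5}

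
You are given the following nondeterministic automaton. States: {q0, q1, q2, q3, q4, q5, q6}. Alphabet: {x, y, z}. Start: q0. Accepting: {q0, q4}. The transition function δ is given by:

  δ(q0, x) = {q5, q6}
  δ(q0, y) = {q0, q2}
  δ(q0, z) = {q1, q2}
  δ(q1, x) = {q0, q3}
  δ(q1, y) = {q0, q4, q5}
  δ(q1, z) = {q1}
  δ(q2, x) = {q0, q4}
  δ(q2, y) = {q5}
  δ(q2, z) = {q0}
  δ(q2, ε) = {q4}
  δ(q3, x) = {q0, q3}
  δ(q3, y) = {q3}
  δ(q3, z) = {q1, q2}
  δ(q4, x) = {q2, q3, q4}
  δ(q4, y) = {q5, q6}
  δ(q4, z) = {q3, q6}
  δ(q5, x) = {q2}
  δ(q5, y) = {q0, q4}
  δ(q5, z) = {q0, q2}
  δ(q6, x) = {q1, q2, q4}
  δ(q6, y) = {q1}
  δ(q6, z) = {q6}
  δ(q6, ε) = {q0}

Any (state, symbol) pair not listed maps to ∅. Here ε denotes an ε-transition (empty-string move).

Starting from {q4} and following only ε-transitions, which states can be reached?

{q4}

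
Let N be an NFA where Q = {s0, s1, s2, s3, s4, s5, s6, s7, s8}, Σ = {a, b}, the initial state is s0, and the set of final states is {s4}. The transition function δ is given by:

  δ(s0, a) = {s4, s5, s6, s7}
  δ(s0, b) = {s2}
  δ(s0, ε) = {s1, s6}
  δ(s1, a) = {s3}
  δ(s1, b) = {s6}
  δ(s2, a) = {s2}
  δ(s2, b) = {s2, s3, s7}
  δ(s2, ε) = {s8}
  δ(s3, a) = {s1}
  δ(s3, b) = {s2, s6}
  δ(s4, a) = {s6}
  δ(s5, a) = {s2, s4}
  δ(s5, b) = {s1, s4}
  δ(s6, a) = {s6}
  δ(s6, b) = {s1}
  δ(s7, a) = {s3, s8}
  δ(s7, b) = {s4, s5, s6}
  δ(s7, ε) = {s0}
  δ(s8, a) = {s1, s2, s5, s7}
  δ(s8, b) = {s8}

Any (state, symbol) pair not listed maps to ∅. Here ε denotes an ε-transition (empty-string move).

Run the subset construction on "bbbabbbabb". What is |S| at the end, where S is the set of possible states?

Start: ε-closure({s0}) = {s0, s1, s6}.
Read 'b': s0→{s2}, s1→{s6}, s6→{s1}; union {s1, s2, s6}; ε-closure = {s1, s2, s6, s8}.
Read 'b': s1→{s6}, s2→{s2, s3, s7}, s6→{s1}, s8→{s8}; union {s1, s2, s3, s6, s7, s8}; ε-closure = {s0, s1, s2, s3, s6, s7, s8}.
Read 'b': s0→{s2}, s1→{s6}, s2→{s2, s3, s7}, s3→{s2, s6}, s6→{s1}, s7→{s4, s5, s6}, s8→{s8}; union {s1, s2, s3, s4, s5, s6, s7, s8}; ε-closure = {s0, s1, s2, s3, s4, s5, s6, s7, s8}.
Read 'a': s0→{s4, s5, s6, s7}, s1→{s3}, s2→{s2}, s3→{s1}, s4→{s6}, s5→{s2, s4}, s6→{s6}, s7→{s3, s8}, s8→{s1, s2, s5, s7}; union {s1, s2, s3, s4, s5, s6, s7, s8}; ε-closure = {s0, s1, s2, s3, s4, s5, s6, s7, s8}.
Read 'b': s0→{s2}, s1→{s6}, s2→{s2, s3, s7}, s3→{s2, s6}, s4→∅, s5→{s1, s4}, s6→{s1}, s7→{s4, s5, s6}, s8→{s8}; union {s1, s2, s3, s4, s5, s6, s7, s8}; ε-closure = {s0, s1, s2, s3, s4, s5, s6, s7, s8}.
Read 'b': s0→{s2}, s1→{s6}, s2→{s2, s3, s7}, s3→{s2, s6}, s4→∅, s5→{s1, s4}, s6→{s1}, s7→{s4, s5, s6}, s8→{s8}; union {s1, s2, s3, s4, s5, s6, s7, s8}; ε-closure = {s0, s1, s2, s3, s4, s5, s6, s7, s8}.
Read 'b': s0→{s2}, s1→{s6}, s2→{s2, s3, s7}, s3→{s2, s6}, s4→∅, s5→{s1, s4}, s6→{s1}, s7→{s4, s5, s6}, s8→{s8}; union {s1, s2, s3, s4, s5, s6, s7, s8}; ε-closure = {s0, s1, s2, s3, s4, s5, s6, s7, s8}.
Read 'a': s0→{s4, s5, s6, s7}, s1→{s3}, s2→{s2}, s3→{s1}, s4→{s6}, s5→{s2, s4}, s6→{s6}, s7→{s3, s8}, s8→{s1, s2, s5, s7}; union {s1, s2, s3, s4, s5, s6, s7, s8}; ε-closure = {s0, s1, s2, s3, s4, s5, s6, s7, s8}.
Read 'b': s0→{s2}, s1→{s6}, s2→{s2, s3, s7}, s3→{s2, s6}, s4→∅, s5→{s1, s4}, s6→{s1}, s7→{s4, s5, s6}, s8→{s8}; union {s1, s2, s3, s4, s5, s6, s7, s8}; ε-closure = {s0, s1, s2, s3, s4, s5, s6, s7, s8}.
Read 'b': s0→{s2}, s1→{s6}, s2→{s2, s3, s7}, s3→{s2, s6}, s4→∅, s5→{s1, s4}, s6→{s1}, s7→{s4, s5, s6}, s8→{s8}; union {s1, s2, s3, s4, s5, s6, s7, s8}; ε-closure = {s0, s1, s2, s3, s4, s5, s6, s7, s8}.
That set has 9 states.

9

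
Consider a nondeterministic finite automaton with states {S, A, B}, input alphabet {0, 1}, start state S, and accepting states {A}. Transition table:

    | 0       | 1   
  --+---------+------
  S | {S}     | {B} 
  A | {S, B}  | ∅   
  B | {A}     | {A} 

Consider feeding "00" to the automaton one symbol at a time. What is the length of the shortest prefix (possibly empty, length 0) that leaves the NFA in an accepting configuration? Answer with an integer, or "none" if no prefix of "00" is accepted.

none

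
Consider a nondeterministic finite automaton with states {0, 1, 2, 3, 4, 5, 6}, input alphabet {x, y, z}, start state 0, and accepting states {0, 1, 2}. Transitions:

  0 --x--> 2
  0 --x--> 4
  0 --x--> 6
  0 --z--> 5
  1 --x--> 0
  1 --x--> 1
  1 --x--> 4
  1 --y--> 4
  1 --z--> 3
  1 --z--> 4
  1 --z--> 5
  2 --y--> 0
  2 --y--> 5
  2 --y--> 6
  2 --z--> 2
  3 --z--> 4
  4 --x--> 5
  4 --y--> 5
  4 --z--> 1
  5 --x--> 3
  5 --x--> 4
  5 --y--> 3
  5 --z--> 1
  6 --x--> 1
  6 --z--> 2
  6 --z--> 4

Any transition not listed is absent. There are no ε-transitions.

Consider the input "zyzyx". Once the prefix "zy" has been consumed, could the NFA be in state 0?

Start in {0}.
Read 'z': {0} → {5}.
Read 'y': {5} → {3}.
State 0 is not in {3}.

No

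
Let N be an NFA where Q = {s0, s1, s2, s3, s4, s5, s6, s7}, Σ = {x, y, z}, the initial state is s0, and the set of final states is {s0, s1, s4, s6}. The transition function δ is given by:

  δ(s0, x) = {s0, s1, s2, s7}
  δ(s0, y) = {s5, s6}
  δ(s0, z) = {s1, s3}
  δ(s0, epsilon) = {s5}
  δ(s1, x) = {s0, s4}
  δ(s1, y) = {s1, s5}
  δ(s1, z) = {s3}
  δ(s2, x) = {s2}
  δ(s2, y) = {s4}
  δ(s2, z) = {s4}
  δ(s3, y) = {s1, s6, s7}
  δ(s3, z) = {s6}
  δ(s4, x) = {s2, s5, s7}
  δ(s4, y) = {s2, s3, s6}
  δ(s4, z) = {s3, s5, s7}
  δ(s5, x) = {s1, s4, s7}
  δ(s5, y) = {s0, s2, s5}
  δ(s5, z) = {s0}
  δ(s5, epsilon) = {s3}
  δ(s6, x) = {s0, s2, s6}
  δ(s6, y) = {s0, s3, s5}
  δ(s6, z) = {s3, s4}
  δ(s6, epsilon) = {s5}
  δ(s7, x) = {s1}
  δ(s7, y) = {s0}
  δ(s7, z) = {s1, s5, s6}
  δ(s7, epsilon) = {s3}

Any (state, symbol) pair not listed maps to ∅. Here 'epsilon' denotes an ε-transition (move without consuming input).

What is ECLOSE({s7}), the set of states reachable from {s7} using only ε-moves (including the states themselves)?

{s3, s7}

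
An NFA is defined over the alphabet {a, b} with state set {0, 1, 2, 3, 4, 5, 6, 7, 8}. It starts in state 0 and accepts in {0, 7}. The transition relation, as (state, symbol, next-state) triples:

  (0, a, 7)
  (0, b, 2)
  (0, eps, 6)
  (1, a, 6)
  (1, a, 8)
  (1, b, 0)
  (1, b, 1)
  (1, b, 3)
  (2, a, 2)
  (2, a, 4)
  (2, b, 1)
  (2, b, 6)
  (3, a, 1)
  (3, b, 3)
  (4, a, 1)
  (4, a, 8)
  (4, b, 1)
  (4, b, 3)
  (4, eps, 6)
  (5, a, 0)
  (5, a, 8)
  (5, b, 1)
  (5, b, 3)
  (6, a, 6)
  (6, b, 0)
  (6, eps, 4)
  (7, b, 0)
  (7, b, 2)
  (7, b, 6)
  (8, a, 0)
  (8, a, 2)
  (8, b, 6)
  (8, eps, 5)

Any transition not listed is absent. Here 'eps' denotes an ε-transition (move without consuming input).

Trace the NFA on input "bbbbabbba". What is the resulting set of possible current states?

Start: ε-closure({0}) = {0, 4, 6}.
Read 'b': {0, 4, 6} → {0, 1, 2, 3, 4, 6}.
Read 'b': {0, 1, 2, 3, 4, 6} → {0, 1, 2, 3, 4, 6}.
Read 'b': {0, 1, 2, 3, 4, 6} → {0, 1, 2, 3, 4, 6}.
Read 'b': {0, 1, 2, 3, 4, 6} → {0, 1, 2, 3, 4, 6}.
Read 'a': {0, 1, 2, 3, 4, 6} → {1, 2, 4, 5, 6, 7, 8}.
Read 'b': {1, 2, 4, 5, 6, 7, 8} → {0, 1, 2, 3, 4, 6}.
Read 'b': {0, 1, 2, 3, 4, 6} → {0, 1, 2, 3, 4, 6}.
Read 'b': {0, 1, 2, 3, 4, 6} → {0, 1, 2, 3, 4, 6}.
Read 'a': {0, 1, 2, 3, 4, 6} → {1, 2, 4, 5, 6, 7, 8}.

{1, 2, 4, 5, 6, 7, 8}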